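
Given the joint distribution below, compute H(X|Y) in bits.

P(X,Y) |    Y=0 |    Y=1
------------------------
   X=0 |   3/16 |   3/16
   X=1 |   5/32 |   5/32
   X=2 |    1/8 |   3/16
1.5732 bits

Using the chain rule: H(X|Y) = H(X,Y) - H(Y)

First, compute H(X,Y) = 2.5704 bits

Marginal P(Y) = (15/32, 17/32)
H(Y) = 0.9972 bits

H(X|Y) = H(X,Y) - H(Y) = 2.5704 - 0.9972 = 1.5732 bits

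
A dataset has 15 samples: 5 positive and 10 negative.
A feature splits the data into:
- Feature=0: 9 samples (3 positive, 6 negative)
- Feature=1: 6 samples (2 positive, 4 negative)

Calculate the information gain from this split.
0.0000 bits

Information Gain = H(Y) - H(Y|Feature)

Before split:
P(positive) = 5/15 = 0.3333
H(Y) = 0.9183 bits

After split:
Feature=0: H = 0.9183 bits (weight = 9/15)
Feature=1: H = 0.9183 bits (weight = 6/15)
H(Y|Feature) = (9/15)×0.9183 + (6/15)×0.9183 = 0.9183 bits

Information Gain = 0.9183 - 0.9183 = 0.0000 bits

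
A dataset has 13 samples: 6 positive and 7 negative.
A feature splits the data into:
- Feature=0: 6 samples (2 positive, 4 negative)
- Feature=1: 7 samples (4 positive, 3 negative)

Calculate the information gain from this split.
0.0414 bits

Information Gain = H(Y) - H(Y|Feature)

Before split:
P(positive) = 6/13 = 0.4615
H(Y) = 0.9957 bits

After split:
Feature=0: H = 0.9183 bits (weight = 6/13)
Feature=1: H = 0.9852 bits (weight = 7/13)
H(Y|Feature) = (6/13)×0.9183 + (7/13)×0.9852 = 0.9543 bits

Information Gain = 0.9957 - 0.9543 = 0.0414 bits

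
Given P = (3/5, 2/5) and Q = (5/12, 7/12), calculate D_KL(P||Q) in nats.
0.0679 nats

KL divergence: D_KL(P||Q) = Σ p(x) log(p(x)/q(x))

Computing term by term:
  x=0: 3/5 × log_e[(3/5)/(5/12)] = 3/5 × 0.3646 = 0.2188
  x=1: 2/5 × log_e[(2/5)/(7/12)] = 2/5 × -0.3773 = -0.1509

D_KL(P||Q) = 0.0679 nats

Note: KL divergence is always non-negative and equals 0 iff P = Q.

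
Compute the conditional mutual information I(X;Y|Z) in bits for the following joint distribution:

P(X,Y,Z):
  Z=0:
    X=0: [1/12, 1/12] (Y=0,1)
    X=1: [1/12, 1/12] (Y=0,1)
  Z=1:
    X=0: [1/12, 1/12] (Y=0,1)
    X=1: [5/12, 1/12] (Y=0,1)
0.0492 bits

Conditional mutual information: I(X;Y|Z) = H(X|Z) + H(Y|Z) - H(X,Y|Z)

H(Z) = 0.9183
H(X,Z) = 1.7925 → H(X|Z) = 0.8742
H(Y,Z) = 1.7925 → H(Y|Z) = 0.8742
H(X,Y,Z) = 2.6175 → H(X,Y|Z) = 1.6992

I(X;Y|Z) = 0.8742 + 0.8742 - 1.6992 = 0.0492 bits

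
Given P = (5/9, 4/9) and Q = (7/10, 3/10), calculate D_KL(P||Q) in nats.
0.0463 nats

KL divergence: D_KL(P||Q) = Σ p(x) log(p(x)/q(x))

Computing term by term:
  x=0: 5/9 × log_e[(5/9)/(7/10)] = 5/9 × -0.2311 = -0.1284
  x=1: 4/9 × log_e[(4/9)/(3/10)] = 4/9 × 0.3930 = 0.1747

D_KL(P||Q) = 0.0463 nats

Note: KL divergence is always non-negative and equals 0 iff P = Q.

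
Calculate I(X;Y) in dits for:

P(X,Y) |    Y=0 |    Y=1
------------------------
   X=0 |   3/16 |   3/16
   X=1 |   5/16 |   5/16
0.0000 dits

Mutual information: I(X;Y) = H(X) + H(Y) - H(X,Y)

Marginals:
P(X) = (3/8, 5/8), H(X) = 0.2873 dits
P(Y) = (1/2, 1/2), H(Y) = 0.3010 dits

Joint entropy: H(X,Y) = 0.5883 dits

I(X;Y) = 0.2873 + 0.3010 - 0.5883 = 0.0000 dits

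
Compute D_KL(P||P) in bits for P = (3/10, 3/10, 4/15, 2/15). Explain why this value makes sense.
0.0000 bits

KL divergence satisfies the Gibbs inequality: D_KL(P||Q) ≥ 0 for all distributions P, Q.

D_KL(P||Q) = Σ p(x) log(p(x)/q(x))
Each term is p(x) × log_2(p(x)/p(x)) = p(x) × log_2(1) = 0, so the sum is 0.
D_KL(P||Q) = 0.0000 bits

When P = Q, the KL divergence is exactly 0, as there is no 'divergence' between identical distributions.

This non-negativity is a fundamental property: relative entropy cannot be negative because it measures how different Q is from P.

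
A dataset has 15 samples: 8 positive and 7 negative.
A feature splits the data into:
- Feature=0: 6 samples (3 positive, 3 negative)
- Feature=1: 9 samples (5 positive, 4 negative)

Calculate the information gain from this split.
0.0021 bits

Information Gain = H(Y) - H(Y|Feature)

Before split:
P(positive) = 8/15 = 0.5333
H(Y) = 0.9968 bits

After split:
Feature=0: H = 1.0000 bits (weight = 6/15)
Feature=1: H = 0.9911 bits (weight = 9/15)
H(Y|Feature) = (6/15)×1.0000 + (9/15)×0.9911 = 0.9946 bits

Information Gain = 0.9968 - 0.9946 = 0.0021 bits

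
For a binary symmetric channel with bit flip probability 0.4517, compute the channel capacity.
0.0067 bits

For a binary symmetric channel (BSC) with error probability p:
Capacity C = 1 - H(p) bits per symbol

where H(p) = -p log₂(p) - (1-p) log₂(1-p) is the binary entropy function.

H(0.4517) = 0.9933 bits
C = 1 - 0.9933 = 0.0067 bits per symbol

This means we can reliably transmit up to 0.0067 bits of information per channel use.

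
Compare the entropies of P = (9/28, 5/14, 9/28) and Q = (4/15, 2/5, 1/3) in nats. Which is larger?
P

Computing entropies in nats:
H(P) = 1.0974
H(Q) = 1.0852

Distribution P has higher entropy.

Intuition: The distribution closer to uniform (more spread out) has higher entropy.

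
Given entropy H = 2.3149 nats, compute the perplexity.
10.1239

Perplexity is e^H (or exp(H) for natural log).

H = 2.3149 nats
Perplexity = e^2.3149 = 10.1239

Interpretation: The model's uncertainty is equivalent to choosing uniformly among 10.1 options.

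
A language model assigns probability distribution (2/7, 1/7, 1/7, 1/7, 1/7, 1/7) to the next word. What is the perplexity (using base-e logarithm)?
5.7423

Perplexity is e^H (or exp(H) for natural log).

First, H = -Σ p log p = 1.7479 nats
Perplexity = e^1.7479 = 5.7423

Interpretation: The model's uncertainty is equivalent to choosing uniformly among 5.7 options.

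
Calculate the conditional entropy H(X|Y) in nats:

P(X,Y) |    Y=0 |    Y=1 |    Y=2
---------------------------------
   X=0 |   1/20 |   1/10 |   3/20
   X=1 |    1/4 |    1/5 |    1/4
0.5907 nats

Using the chain rule: H(X|Y) = H(X,Y) - H(Y)

First, compute H(X,Y) = 1.6796 nats

Marginal P(Y) = (3/10, 3/10, 2/5)
H(Y) = 1.0889 nats

H(X|Y) = H(X,Y) - H(Y) = 1.6796 - 1.0889 = 0.5907 nats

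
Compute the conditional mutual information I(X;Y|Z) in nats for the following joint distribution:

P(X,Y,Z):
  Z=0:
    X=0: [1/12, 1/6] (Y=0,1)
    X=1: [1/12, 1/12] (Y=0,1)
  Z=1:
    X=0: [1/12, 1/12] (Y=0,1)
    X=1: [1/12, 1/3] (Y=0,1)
0.0307 nats

Conditional mutual information: I(X;Y|Z) = H(X|Z) + H(Y|Z) - H(X,Y|Z)

H(Z) = 0.6792
H(X,Z) = 1.3086 → H(X|Z) = 0.6294
H(Y,Z) = 1.3086 → H(Y|Z) = 0.6294
H(X,Y,Z) = 1.9073 → H(X,Y|Z) = 1.2281

I(X;Y|Z) = 0.6294 + 0.6294 - 1.2281 = 0.0307 nats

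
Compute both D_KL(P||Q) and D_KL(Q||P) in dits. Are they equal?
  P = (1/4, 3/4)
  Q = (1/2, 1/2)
D_KL(P||Q) = 0.0568, D_KL(Q||P) = 0.0625

KL divergence is not symmetric: D_KL(P||Q) ≠ D_KL(Q||P) in general.

D_KL(P||Q) = 0.0568 dits
D_KL(Q||P) = 0.0625 dits

No, they are not equal!

This asymmetry is why KL divergence is not a true distance metric.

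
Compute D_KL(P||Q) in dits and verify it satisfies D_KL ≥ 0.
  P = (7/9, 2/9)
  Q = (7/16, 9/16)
0.1047 dits

KL divergence satisfies the Gibbs inequality: D_KL(P||Q) ≥ 0 for all distributions P, Q.

D_KL(P||Q) = Σ p(x) log(p(x)/q(x))
Term by term:
  x=0: 7/9 × log_10[(7/9)/(7/16)] = 0.1943
  x=1: 2/9 × log_10[(2/9)/(9/16)] = -0.0896
D_KL(P||Q) = 0.1047 dits

D_KL(P||Q) = 0.1047 ≥ 0 ✓

This non-negativity is a fundamental property: relative entropy cannot be negative because it measures how different Q is from P.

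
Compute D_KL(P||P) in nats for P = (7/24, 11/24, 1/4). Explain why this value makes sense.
0.0000 nats

KL divergence satisfies the Gibbs inequality: D_KL(P||Q) ≥ 0 for all distributions P, Q.

D_KL(P||Q) = Σ p(x) log(p(x)/q(x))
Each term is p(x) × log_e(p(x)/p(x)) = p(x) × log_e(1) = 0, so the sum is 0.
D_KL(P||Q) = 0.0000 nats

When P = Q, the KL divergence is exactly 0, as there is no 'divergence' between identical distributions.

This non-negativity is a fundamental property: relative entropy cannot be negative because it measures how different Q is from P.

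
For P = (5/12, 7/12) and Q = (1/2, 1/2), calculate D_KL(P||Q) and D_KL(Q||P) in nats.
D_KL(P||Q) = 0.0140, D_KL(Q||P) = 0.0141

KL divergence is not symmetric: D_KL(P||Q) ≠ D_KL(Q||P) in general.

D_KL(P||Q) = 0.0140 nats
D_KL(Q||P) = 0.0141 nats

No, they are not equal!

This asymmetry is why KL divergence is not a true distance metric.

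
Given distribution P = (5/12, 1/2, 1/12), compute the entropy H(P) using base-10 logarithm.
0.3989 dits

Shannon entropy is H(X) = -Σ p(x) log p(x).

For P = (5/12, 1/2, 1/12):
H = -5/12 × log_10(5/12) -1/2 × log_10(1/2) -1/12 × log_10(1/12)
H = 0.3989 dits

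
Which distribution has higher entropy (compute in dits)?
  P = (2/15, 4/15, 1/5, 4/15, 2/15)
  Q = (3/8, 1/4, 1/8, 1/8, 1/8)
P

Computing entropies in dits:
H(P) = 0.6793
H(Q) = 0.6489

Distribution P has higher entropy.

Intuition: The distribution closer to uniform (more spread out) has higher entropy.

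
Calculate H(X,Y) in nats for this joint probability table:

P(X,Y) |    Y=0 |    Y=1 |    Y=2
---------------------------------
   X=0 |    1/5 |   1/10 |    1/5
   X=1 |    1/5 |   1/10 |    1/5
1.7481 nats

Joint entropy is H(X,Y) = -Σ_{x,y} p(x,y) log p(x,y).

Summing over all non-zero entries:
H(X,Y) = -[1/5·log_e(1/5) + 1/10·log_e(1/10) + 1/5·log_e(1/5) + 1/5·log_e(1/5) + 1/10·log_e(1/10) + 1/5·log_e(1/5)]
H(X,Y) = 1.7481 nats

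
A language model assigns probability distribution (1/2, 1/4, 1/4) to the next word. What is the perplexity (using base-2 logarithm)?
2.8284

Perplexity is 2^H (or exp(H) for natural log).

First, H = -Σ p log p = 1.5000 bits
Perplexity = 2^1.5000 = 2.8284

Interpretation: The model's uncertainty is equivalent to choosing uniformly among 2.8 options.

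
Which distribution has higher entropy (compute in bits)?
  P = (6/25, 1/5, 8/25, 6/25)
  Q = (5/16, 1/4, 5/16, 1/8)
P

Computing entropies in bits:
H(P) = 1.9787
H(Q) = 1.9238

Distribution P has higher entropy.

Intuition: The distribution closer to uniform (more spread out) has higher entropy.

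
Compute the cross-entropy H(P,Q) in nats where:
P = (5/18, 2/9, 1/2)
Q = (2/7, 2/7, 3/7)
1.0500 nats

Cross-entropy: H(P,Q) = -Σ p(x) log q(x)

Alternatively: H(P,Q) = H(P) + D_KL(P||Q)
H(P) = 1.0366 nats
D_KL(P||Q) = 0.0134 nats

H(P,Q) = 1.0366 + 0.0134 = 1.0500 nats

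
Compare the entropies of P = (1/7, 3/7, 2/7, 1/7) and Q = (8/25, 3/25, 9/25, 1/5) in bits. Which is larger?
Q

Computing entropies in bits:
H(P) = 1.8424
H(Q) = 1.8881

Distribution Q has higher entropy.

Intuition: The distribution closer to uniform (more spread out) has higher entropy.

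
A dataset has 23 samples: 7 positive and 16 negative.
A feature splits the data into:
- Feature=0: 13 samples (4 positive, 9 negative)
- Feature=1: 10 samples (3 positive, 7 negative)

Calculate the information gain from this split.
0.0000 bits

Information Gain = H(Y) - H(Y|Feature)

Before split:
P(positive) = 7/23 = 0.3043
H(Y) = 0.8865 bits

After split:
Feature=0: H = 0.8905 bits (weight = 13/23)
Feature=1: H = 0.8813 bits (weight = 10/23)
H(Y|Feature) = (13/23)×0.8905 + (10/23)×0.8813 = 0.8865 bits

Information Gain = 0.8865 - 0.8865 = 0.0000 bits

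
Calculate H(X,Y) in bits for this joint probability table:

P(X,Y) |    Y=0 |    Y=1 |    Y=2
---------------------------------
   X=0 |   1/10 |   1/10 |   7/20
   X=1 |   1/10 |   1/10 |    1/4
2.3589 bits

Joint entropy is H(X,Y) = -Σ_{x,y} p(x,y) log p(x,y).

Summing over all non-zero entries:
H(X,Y) = -[1/10·log_2(1/10) + 1/10·log_2(1/10) + 7/20·log_2(7/20) + 1/10·log_2(1/10) + 1/10·log_2(1/10) + 1/4·log_2(1/4)]
H(X,Y) = 2.3589 bits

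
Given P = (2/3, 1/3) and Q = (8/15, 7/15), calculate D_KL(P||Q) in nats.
0.0366 nats

KL divergence: D_KL(P||Q) = Σ p(x) log(p(x)/q(x))

Computing term by term:
  x=0: 2/3 × log_e[(2/3)/(8/15)] = 2/3 × 0.2231 = 0.1488
  x=1: 1/3 × log_e[(1/3)/(7/15)] = 1/3 × -0.3365 = -0.1122

D_KL(P||Q) = 0.0366 nats

Note: KL divergence is always non-negative and equals 0 iff P = Q.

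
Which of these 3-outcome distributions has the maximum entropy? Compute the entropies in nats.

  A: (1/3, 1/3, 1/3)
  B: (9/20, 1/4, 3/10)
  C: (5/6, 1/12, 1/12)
A

For a discrete distribution over n outcomes, entropy is maximized by the uniform distribution.

Computing entropies:
H(A) = 1.0986 nats
H(B) = 1.0671 nats
H(C) = 0.5661 nats

The uniform distribution (where all probabilities equal 1/3) achieves the maximum entropy of log_e(3) = 1.0986 nats.

Distribution A has the highest entropy.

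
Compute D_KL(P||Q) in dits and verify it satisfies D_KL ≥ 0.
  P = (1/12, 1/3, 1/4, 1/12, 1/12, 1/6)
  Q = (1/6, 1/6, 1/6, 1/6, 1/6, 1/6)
0.0691 dits

KL divergence satisfies the Gibbs inequality: D_KL(P||Q) ≥ 0 for all distributions P, Q.

D_KL(P||Q) = Σ p(x) log(p(x)/q(x))
Term by term:
  x=0: 1/12 × log_10[(1/12)/(1/6)] = -0.0251
  x=1: 1/3 × log_10[(1/3)/(1/6)] = 0.1003
  x=2: 1/4 × log_10[(1/4)/(1/6)] = 0.0440
  x=3: 1/12 × log_10[(1/12)/(1/6)] = -0.0251
  x=4: 1/12 × log_10[(1/12)/(1/6)] = -0.0251
  x=5: 1/6 × log_10[(1/6)/(1/6)] = 0.0000
D_KL(P||Q) = 0.0691 dits

D_KL(P||Q) = 0.0691 ≥ 0 ✓

This non-negativity is a fundamental property: relative entropy cannot be negative because it measures how different Q is from P.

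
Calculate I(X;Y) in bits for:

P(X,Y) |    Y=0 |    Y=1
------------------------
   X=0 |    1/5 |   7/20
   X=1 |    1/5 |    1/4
0.0049 bits

Mutual information: I(X;Y) = H(X) + H(Y) - H(X,Y)

Marginals:
P(X) = (11/20, 9/20), H(X) = 0.9928 bits
P(Y) = (2/5, 3/5), H(Y) = 0.9710 bits

Joint entropy: H(X,Y) = 1.9589 bits

I(X;Y) = 0.9928 + 0.9710 - 1.9589 = 0.0049 bits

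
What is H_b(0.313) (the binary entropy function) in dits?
0.2699 dits

The binary entropy function is:
H(p) = -p log(p) - (1-p) log(1-p)

H(0.313) = -0.313 × log_10(0.313) - 0.687 × log_10(0.687)
H(0.313) = 0.2699 dits

Note: Binary entropy is maximized at p=0.5 (H=1 bit) and minimized at p=0 or p=1 (H=0).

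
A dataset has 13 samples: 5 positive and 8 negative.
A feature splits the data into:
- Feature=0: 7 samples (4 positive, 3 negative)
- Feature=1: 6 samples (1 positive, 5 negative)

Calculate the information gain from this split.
0.1307 bits

Information Gain = H(Y) - H(Y|Feature)

Before split:
P(positive) = 5/13 = 0.3846
H(Y) = 0.9612 bits

After split:
Feature=0: H = 0.9852 bits (weight = 7/13)
Feature=1: H = 0.6500 bits (weight = 6/13)
H(Y|Feature) = (7/13)×0.9852 + (6/13)×0.6500 = 0.8305 bits

Information Gain = 0.9612 - 0.8305 = 0.1307 bits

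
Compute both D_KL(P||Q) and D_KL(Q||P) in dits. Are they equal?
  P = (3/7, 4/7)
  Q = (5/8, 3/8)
D_KL(P||Q) = 0.0343, D_KL(Q||P) = 0.0338

KL divergence is not symmetric: D_KL(P||Q) ≠ D_KL(Q||P) in general.

D_KL(P||Q) = 0.0343 dits
D_KL(Q||P) = 0.0338 dits

No, they are not equal!

This asymmetry is why KL divergence is not a true distance metric.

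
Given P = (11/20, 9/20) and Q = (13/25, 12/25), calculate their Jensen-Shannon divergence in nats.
0.0005 nats

Jensen-Shannon divergence is:
JSD(P||Q) = 0.5 × D_KL(P||M) + 0.5 × D_KL(Q||M)
where M = 0.5 × (P + Q) is the mixture distribution.

M = 0.5 × (11/20, 9/20) + 0.5 × (13/25, 12/25) = (0.535, 0.465)

D_KL(P||M) = 0.0005 nats
D_KL(Q||M) = 0.0005 nats

JSD(P||Q) = 0.5 × 0.0005 + 0.5 × 0.0005 = 0.0005 nats

Unlike KL divergence, JSD is symmetric and bounded: 0 ≤ JSD ≤ log(2).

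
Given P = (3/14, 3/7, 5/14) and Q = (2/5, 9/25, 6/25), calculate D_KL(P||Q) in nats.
0.0829 nats

KL divergence: D_KL(P||Q) = Σ p(x) log(p(x)/q(x))

Computing term by term:
  x=0: 3/14 × log_e[(3/14)/(2/5)] = 3/14 × -0.6242 = -0.1337
  x=1: 3/7 × log_e[(3/7)/(9/25)] = 3/7 × 0.1744 = 0.0747
  x=2: 5/14 × log_e[(5/14)/(6/25)] = 5/14 × 0.3975 = 0.1420

D_KL(P||Q) = 0.0829 nats

Note: KL divergence is always non-negative and equals 0 iff P = Q.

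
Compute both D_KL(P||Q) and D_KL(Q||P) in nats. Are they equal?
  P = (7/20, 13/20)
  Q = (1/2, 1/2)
D_KL(P||Q) = 0.0457, D_KL(Q||P) = 0.0472

KL divergence is not symmetric: D_KL(P||Q) ≠ D_KL(Q||P) in general.

D_KL(P||Q) = 0.0457 nats
D_KL(Q||P) = 0.0472 nats

No, they are not equal!

This asymmetry is why KL divergence is not a true distance metric.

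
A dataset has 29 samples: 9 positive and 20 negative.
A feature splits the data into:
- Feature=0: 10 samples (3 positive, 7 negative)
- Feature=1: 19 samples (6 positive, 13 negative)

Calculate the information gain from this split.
0.0002 bits

Information Gain = H(Y) - H(Y|Feature)

Before split:
P(positive) = 9/29 = 0.3103
H(Y) = 0.8936 bits

After split:
Feature=0: H = 0.8813 bits (weight = 10/29)
Feature=1: H = 0.8997 bits (weight = 19/29)
H(Y|Feature) = (10/29)×0.8813 + (19/29)×0.8997 = 0.8934 bits

Information Gain = 0.8936 - 0.8934 = 0.0002 bits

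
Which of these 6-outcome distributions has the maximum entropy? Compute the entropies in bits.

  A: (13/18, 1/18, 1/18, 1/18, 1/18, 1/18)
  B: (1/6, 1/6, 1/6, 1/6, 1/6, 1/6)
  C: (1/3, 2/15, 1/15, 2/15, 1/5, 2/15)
B

For a discrete distribution over n outcomes, entropy is maximized by the uniform distribution.

Computing entropies:
H(A) = 1.4974 bits
H(B) = 2.5850 bits
H(C) = 2.4159 bits

The uniform distribution (where all probabilities equal 1/6) achieves the maximum entropy of log_2(6) = 2.5850 bits.

Distribution B has the highest entropy.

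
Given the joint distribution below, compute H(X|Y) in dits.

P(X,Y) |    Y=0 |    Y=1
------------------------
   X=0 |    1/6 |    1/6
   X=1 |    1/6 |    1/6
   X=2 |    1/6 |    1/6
0.4771 dits

Using the chain rule: H(X|Y) = H(X,Y) - H(Y)

First, compute H(X,Y) = 0.7782 dits

Marginal P(Y) = (1/2, 1/2)
H(Y) = 0.3010 dits

H(X|Y) = H(X,Y) - H(Y) = 0.7782 - 0.3010 = 0.4771 dits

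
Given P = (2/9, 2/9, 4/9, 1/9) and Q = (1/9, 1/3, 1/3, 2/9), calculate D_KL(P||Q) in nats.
0.1148 nats

KL divergence: D_KL(P||Q) = Σ p(x) log(p(x)/q(x))

Computing term by term:
  x=0: 2/9 × log_e[(2/9)/(1/9)] = 2/9 × 0.6931 = 0.1540
  x=1: 2/9 × log_e[(2/9)/(1/3)] = 2/9 × -0.4055 = -0.0901
  x=2: 4/9 × log_e[(4/9)/(1/3)] = 4/9 × 0.2877 = 0.1279
  x=3: 1/9 × log_e[(1/9)/(2/9)] = 1/9 × -0.6931 = -0.0770

D_KL(P||Q) = 0.1148 nats

Note: KL divergence is always non-negative and equals 0 iff P = Q.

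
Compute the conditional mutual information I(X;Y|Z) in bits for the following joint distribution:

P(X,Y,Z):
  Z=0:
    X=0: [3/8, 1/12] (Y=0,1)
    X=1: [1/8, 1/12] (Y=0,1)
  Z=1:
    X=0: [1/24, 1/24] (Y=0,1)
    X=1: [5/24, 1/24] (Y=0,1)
0.0496 bits

Conditional mutual information: I(X;Y|Z) = H(X|Z) + H(Y|Z) - H(X,Y|Z)

H(Z) = 0.9183
H(X,Z) = 1.7861 → H(X|Z) = 0.8678
H(Y,Z) = 1.7296 → H(Y|Z) = 0.8113
H(X,Y,Z) = 2.5477 → H(X,Y|Z) = 1.6294

I(X;Y|Z) = 0.8678 + 0.8113 - 1.6294 = 0.0496 bits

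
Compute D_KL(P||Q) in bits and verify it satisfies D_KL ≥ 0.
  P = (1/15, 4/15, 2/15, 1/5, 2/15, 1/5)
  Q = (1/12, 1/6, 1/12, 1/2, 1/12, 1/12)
0.3284 bits

KL divergence satisfies the Gibbs inequality: D_KL(P||Q) ≥ 0 for all distributions P, Q.

D_KL(P||Q) = Σ p(x) log(p(x)/q(x))
Term by term:
  x=0: 1/15 × log_2[(1/15)/(1/12)] = -0.0215
  x=1: 4/15 × log_2[(4/15)/(1/6)] = 0.1808
  x=2: 2/15 × log_2[(2/15)/(1/12)] = 0.0904
  x=3: 1/5 × log_2[(1/5)/(1/2)] = -0.2644
  x=4: 2/15 × log_2[(2/15)/(1/12)] = 0.0904
  x=5: 1/5 × log_2[(1/5)/(1/12)] = 0.2526
D_KL(P||Q) = 0.3284 bits

D_KL(P||Q) = 0.3284 ≥ 0 ✓

This non-negativity is a fundamental property: relative entropy cannot be negative because it measures how different Q is from P.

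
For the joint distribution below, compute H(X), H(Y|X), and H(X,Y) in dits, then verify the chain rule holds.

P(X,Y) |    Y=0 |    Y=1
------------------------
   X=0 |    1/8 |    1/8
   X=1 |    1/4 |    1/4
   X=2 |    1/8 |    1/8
H(X,Y) = 0.7526, H(X) = 0.4515, H(Y|X) = 0.3010 (all in dits)

Chain rule: H(X,Y) = H(X) + H(Y|X)

Left side — joint entropy directly:
H(X,Y) = -Σ p(x,y) log p(x,y) = 0.7526 dits

Right side — compute H(Y|X) from the conditional distributions:
P(X) = (1/4, 1/2, 1/4), so H(X) = 0.4515 dits
H(Y|X) = Σ_x P(X=x) · H(Y|X=x):
  P(Y|X=0) = (1/2, 1/2), H(Y|X=0) = 0.3010, weight P(X=0) = 1/4
  P(Y|X=1) = (1/2, 1/2), H(Y|X=1) = 0.3010, weight P(X=1) = 1/2
  P(Y|X=2) = (1/2, 1/2), H(Y|X=2) = 0.3010, weight P(X=2) = 1/4
H(Y|X) = 0.3010 dits

H(X) + H(Y|X) = 0.4515 + 0.3010 = 0.7526 dits

Both sides equal 0.7526 dits. ✓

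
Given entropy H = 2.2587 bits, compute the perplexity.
4.7856

Perplexity is 2^H (or exp(H) for natural log).

H = 2.2587 bits
Perplexity = 2^2.2587 = 4.7856

Interpretation: The model's uncertainty is equivalent to choosing uniformly among 4.8 options.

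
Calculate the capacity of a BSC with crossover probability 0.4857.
0.0006 bits

For a binary symmetric channel (BSC) with error probability p:
Capacity C = 1 - H(p) bits per symbol

where H(p) = -p log₂(p) - (1-p) log₂(1-p) is the binary entropy function.

H(0.4857) = 0.9994 bits
C = 1 - 0.9994 = 0.0006 bits per symbol

This means we can reliably transmit up to 0.0006 bits of information per channel use.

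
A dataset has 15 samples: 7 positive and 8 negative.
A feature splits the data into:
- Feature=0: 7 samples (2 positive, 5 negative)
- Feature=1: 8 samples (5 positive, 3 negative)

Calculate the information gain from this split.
0.0850 bits

Information Gain = H(Y) - H(Y|Feature)

Before split:
P(positive) = 7/15 = 0.4667
H(Y) = 0.9968 bits

After split:
Feature=0: H = 0.8631 bits (weight = 7/15)
Feature=1: H = 0.9544 bits (weight = 8/15)
H(Y|Feature) = (7/15)×0.8631 + (8/15)×0.9544 = 0.9118 bits

Information Gain = 0.9968 - 0.9118 = 0.0850 bits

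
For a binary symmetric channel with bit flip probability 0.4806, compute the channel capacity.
0.0011 bits

For a binary symmetric channel (BSC) with error probability p:
Capacity C = 1 - H(p) bits per symbol

where H(p) = -p log₂(p) - (1-p) log₂(1-p) is the binary entropy function.

H(0.4806) = 0.9989 bits
C = 1 - 0.9989 = 0.0011 bits per symbol

This means we can reliably transmit up to 0.0011 bits of information per channel use.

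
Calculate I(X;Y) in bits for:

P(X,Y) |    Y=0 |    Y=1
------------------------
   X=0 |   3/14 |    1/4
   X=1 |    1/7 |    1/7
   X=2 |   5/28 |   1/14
0.0325 bits

Mutual information: I(X;Y) = H(X) + H(Y) - H(X,Y)

Marginals:
P(X) = (13/28, 2/7, 1/4), H(X) = 1.5303 bits
P(Y) = (15/28, 13/28), H(Y) = 0.9963 bits

Joint entropy: H(X,Y) = 2.4941 bits

I(X;Y) = 1.5303 + 0.9963 - 2.4941 = 0.0325 bits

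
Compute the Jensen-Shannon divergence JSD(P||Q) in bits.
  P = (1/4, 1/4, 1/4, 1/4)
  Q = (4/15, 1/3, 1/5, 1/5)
0.0085 bits

Jensen-Shannon divergence is:
JSD(P||Q) = 0.5 × D_KL(P||M) + 0.5 × D_KL(Q||M)
where M = 0.5 × (P + Q) is the mixture distribution.

M = 0.5 × (1/4, 1/4, 1/4, 1/4) + 0.5 × (4/15, 1/3, 1/5, 1/5) = (0.258333, 7/24, 9/40, 9/40)

D_KL(P||M) = 0.0086 bits
D_KL(Q||M) = 0.0085 bits

JSD(P||Q) = 0.5 × 0.0086 + 0.5 × 0.0085 = 0.0085 bits

Unlike KL divergence, JSD is symmetric and bounded: 0 ≤ JSD ≤ log(2).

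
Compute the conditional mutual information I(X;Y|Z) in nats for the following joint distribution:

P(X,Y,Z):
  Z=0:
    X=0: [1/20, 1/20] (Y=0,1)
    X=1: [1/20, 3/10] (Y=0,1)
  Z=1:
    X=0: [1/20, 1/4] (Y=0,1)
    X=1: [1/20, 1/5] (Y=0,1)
0.0260 nats

Conditional mutual information: I(X;Y|Z) = H(X|Z) + H(Y|Z) - H(X,Y|Z)

H(Z) = 0.6881
H(X,Z) = 1.3055 → H(X|Z) = 0.6173
H(Y,Z) = 1.1873 → H(Y|Z) = 0.4991
H(X,Y,Z) = 1.7786 → H(X,Y|Z) = 1.0904

I(X;Y|Z) = 0.6173 + 0.4991 - 1.0904 = 0.0260 nats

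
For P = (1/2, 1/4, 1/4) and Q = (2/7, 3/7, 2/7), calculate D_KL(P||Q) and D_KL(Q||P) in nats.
D_KL(P||Q) = 0.1117, D_KL(Q||P) = 0.1093

KL divergence is not symmetric: D_KL(P||Q) ≠ D_KL(Q||P) in general.

D_KL(P||Q) = 0.1117 nats
D_KL(Q||P) = 0.1093 nats

No, they are not equal!

This asymmetry is why KL divergence is not a true distance metric.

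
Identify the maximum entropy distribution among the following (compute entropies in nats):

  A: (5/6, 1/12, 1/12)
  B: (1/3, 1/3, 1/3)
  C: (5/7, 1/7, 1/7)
B

For a discrete distribution over n outcomes, entropy is maximized by the uniform distribution.

Computing entropies:
H(A) = 0.5661 nats
H(B) = 1.0986 nats
H(C) = 0.7963 nats

The uniform distribution (where all probabilities equal 1/3) achieves the maximum entropy of log_e(3) = 1.0986 nats.

Distribution B has the highest entropy.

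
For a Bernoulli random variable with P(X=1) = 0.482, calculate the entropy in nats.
0.6925 nats

The binary entropy function is:
H(p) = -p log(p) - (1-p) log(1-p)

H(0.482) = -0.482 × log_e(0.482) - 0.518 × log_e(0.518)
H(0.482) = 0.6925 nats

Note: Binary entropy is maximized at p=0.5 (H=1 bit) and minimized at p=0 or p=1 (H=0).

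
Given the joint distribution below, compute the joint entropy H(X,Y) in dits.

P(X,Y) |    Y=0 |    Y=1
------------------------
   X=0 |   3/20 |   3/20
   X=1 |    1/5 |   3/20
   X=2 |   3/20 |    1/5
0.7739 dits

Joint entropy is H(X,Y) = -Σ_{x,y} p(x,y) log p(x,y).

Summing over all non-zero entries:
H(X,Y) = -[3/20·log_10(3/20) + 3/20·log_10(3/20) + 1/5·log_10(1/5) + 3/20·log_10(3/20) + 3/20·log_10(3/20) + 1/5·log_10(1/5)]
H(X,Y) = 0.7739 dits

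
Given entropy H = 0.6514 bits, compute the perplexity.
1.5707

Perplexity is 2^H (or exp(H) for natural log).

H = 0.6514 bits
Perplexity = 2^0.6514 = 1.5707

Interpretation: The model's uncertainty is equivalent to choosing uniformly among 1.6 options.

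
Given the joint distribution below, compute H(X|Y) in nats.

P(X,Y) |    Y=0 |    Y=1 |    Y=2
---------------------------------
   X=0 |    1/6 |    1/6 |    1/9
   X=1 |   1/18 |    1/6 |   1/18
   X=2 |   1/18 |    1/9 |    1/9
1.0380 nats

Using the chain rule: H(X|Y) = H(X,Y) - H(Y)

First, compute H(X,Y) = 2.1100 nats

Marginal P(Y) = (5/18, 4/9, 5/18)
H(Y) = 1.0720 nats

H(X|Y) = H(X,Y) - H(Y) = 2.1100 - 1.0720 = 1.0380 nats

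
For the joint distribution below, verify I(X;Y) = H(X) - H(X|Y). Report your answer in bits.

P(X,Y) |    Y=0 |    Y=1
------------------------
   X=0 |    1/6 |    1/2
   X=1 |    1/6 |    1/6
I(X;Y) = 0.0441 bits

Mutual information has multiple equivalent forms:
- I(X;Y) = H(X) - H(X|Y)
- I(X;Y) = H(Y) - H(Y|X)
- I(X;Y) = H(X) + H(Y) - H(X,Y)

Computing all quantities:
H(X) = 0.9183, H(Y) = 0.9183, H(X,Y) = 1.7925
H(X|Y) = 0.8742, H(Y|X) = 0.8742

Verification:
H(X) - H(X|Y) = 0.9183 - 0.8742 = 0.0441
H(Y) - H(Y|X) = 0.9183 - 0.8742 = 0.0441
H(X) + H(Y) - H(X,Y) = 0.9183 + 0.9183 - 1.7925 = 0.0441

All forms give I(X;Y) = 0.0441 bits. ✓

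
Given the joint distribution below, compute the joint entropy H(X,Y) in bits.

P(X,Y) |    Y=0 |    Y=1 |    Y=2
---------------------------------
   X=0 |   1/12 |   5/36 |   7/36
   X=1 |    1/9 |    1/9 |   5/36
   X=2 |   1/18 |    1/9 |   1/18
3.0692 bits

Joint entropy is H(X,Y) = -Σ_{x,y} p(x,y) log p(x,y).

Summing over all non-zero entries:
H(X,Y) = -[1/12·log_2(1/12) + 5/36·log_2(5/36) + 7/36·log_2(7/36) + 1/9·log_2(1/9) + 1/9·log_2(1/9) + 5/36·log_2(5/36) + 1/18·log_2(1/18) + 1/9·log_2(1/9) + 1/18·log_2(1/18)]
H(X,Y) = 3.0692 bits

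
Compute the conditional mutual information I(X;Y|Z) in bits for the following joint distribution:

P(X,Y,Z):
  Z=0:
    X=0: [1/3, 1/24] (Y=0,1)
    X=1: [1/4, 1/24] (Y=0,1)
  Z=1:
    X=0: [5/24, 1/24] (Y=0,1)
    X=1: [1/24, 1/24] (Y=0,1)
0.0257 bits

Conditional mutual information: I(X;Y|Z) = H(X|Z) + H(Y|Z) - H(X,Y|Z)

H(Z) = 0.9183
H(X,Z) = 1.8479 → H(X|Z) = 0.9296
H(Y,Z) = 1.5511 → H(Y|Z) = 0.6328
H(X,Y,Z) = 2.4550 → H(X,Y|Z) = 1.5367

I(X;Y|Z) = 0.9296 + 0.6328 - 1.5367 = 0.0257 bits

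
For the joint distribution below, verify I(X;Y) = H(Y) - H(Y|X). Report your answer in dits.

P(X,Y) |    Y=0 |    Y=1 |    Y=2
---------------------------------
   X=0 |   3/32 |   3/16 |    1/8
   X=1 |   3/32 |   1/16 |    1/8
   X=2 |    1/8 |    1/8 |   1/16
I(X;Y) = 0.0161 dits

Mutual information has multiple equivalent forms:
- I(X;Y) = H(X) - H(X|Y)
- I(X;Y) = H(Y) - H(Y|X)
- I(X;Y) = H(X) + H(Y) - H(X,Y)

Computing all quantities:
H(X) = 0.4717, H(Y) = 0.4755, H(X,Y) = 0.9311
H(X|Y) = 0.4557, H(Y|X) = 0.4594

Verification:
H(X) - H(X|Y) = 0.4717 - 0.4557 = 0.0161
H(Y) - H(Y|X) = 0.4755 - 0.4594 = 0.0161
H(X) + H(Y) - H(X,Y) = 0.4717 + 0.4755 - 0.9311 = 0.0161

All forms give I(X;Y) = 0.0161 dits. ✓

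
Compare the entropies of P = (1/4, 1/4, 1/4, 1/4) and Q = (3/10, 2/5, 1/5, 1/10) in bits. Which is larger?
P

Computing entropies in bits:
H(P) = 2.0000
H(Q) = 1.8464

Distribution P has higher entropy.

Intuition: The distribution closer to uniform (more spread out) has higher entropy.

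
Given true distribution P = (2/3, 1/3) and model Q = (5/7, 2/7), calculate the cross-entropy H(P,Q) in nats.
0.6419 nats

Cross-entropy: H(P,Q) = -Σ p(x) log q(x)

Alternatively: H(P,Q) = H(P) + D_KL(P||Q)
H(P) = 0.6365 nats
D_KL(P||Q) = 0.0054 nats

H(P,Q) = 0.6365 + 0.0054 = 0.6419 nats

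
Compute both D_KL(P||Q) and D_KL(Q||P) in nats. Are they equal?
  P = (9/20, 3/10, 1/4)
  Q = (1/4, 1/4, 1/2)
D_KL(P||Q) = 0.1459, D_KL(Q||P) = 0.1540

KL divergence is not symmetric: D_KL(P||Q) ≠ D_KL(Q||P) in general.

D_KL(P||Q) = 0.1459 nats
D_KL(Q||P) = 0.1540 nats

No, they are not equal!

This asymmetry is why KL divergence is not a true distance metric.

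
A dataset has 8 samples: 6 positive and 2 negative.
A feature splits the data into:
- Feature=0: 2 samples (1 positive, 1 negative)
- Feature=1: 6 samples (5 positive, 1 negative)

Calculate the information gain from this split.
0.0738 bits

Information Gain = H(Y) - H(Y|Feature)

Before split:
P(positive) = 6/8 = 0.7500
H(Y) = 0.8113 bits

After split:
Feature=0: H = 1.0000 bits (weight = 2/8)
Feature=1: H = 0.6500 bits (weight = 6/8)
H(Y|Feature) = (2/8)×1.0000 + (6/8)×0.6500 = 0.7375 bits

Information Gain = 0.8113 - 0.7375 = 0.0738 bits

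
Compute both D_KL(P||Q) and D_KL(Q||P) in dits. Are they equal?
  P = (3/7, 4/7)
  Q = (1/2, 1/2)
D_KL(P||Q) = 0.0044, D_KL(Q||P) = 0.0045

KL divergence is not symmetric: D_KL(P||Q) ≠ D_KL(Q||P) in general.

D_KL(P||Q) = 0.0044 dits
D_KL(Q||P) = 0.0045 dits

No, they are not equal!

This asymmetry is why KL divergence is not a true distance metric.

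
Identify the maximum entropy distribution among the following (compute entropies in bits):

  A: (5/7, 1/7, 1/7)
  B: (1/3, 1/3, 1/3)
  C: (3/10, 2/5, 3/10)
B

For a discrete distribution over n outcomes, entropy is maximized by the uniform distribution.

Computing entropies:
H(A) = 1.1488 bits
H(B) = 1.5850 bits
H(C) = 1.5710 bits

The uniform distribution (where all probabilities equal 1/3) achieves the maximum entropy of log_2(3) = 1.5850 bits.

Distribution B has the highest entropy.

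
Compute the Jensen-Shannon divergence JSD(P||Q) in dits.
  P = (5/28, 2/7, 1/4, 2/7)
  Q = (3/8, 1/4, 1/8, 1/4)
0.0129 dits

Jensen-Shannon divergence is:
JSD(P||Q) = 0.5 × D_KL(P||M) + 0.5 × D_KL(Q||M)
where M = 0.5 × (P + Q) is the mixture distribution.

M = 0.5 × (5/28, 2/7, 1/4, 2/7) + 0.5 × (3/8, 1/4, 1/8, 1/4) = (0.276786, 0.267857, 3/16, 0.267857)

D_KL(P||M) = 0.0133 dits
D_KL(Q||M) = 0.0125 dits

JSD(P||Q) = 0.5 × 0.0133 + 0.5 × 0.0125 = 0.0129 dits

Unlike KL divergence, JSD is symmetric and bounded: 0 ≤ JSD ≤ log(2).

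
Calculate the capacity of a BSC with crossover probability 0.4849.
0.0007 bits

For a binary symmetric channel (BSC) with error probability p:
Capacity C = 1 - H(p) bits per symbol

where H(p) = -p log₂(p) - (1-p) log₂(1-p) is the binary entropy function.

H(0.4849) = 0.9993 bits
C = 1 - 0.9993 = 0.0007 bits per symbol

This means we can reliably transmit up to 0.0007 bits of information per channel use.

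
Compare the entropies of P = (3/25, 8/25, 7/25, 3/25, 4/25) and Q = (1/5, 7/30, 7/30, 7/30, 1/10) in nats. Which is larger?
Q

Computing entropies in nats:
H(P) = 1.5231
H(Q) = 1.5708

Distribution Q has higher entropy.

Intuition: The distribution closer to uniform (more spread out) has higher entropy.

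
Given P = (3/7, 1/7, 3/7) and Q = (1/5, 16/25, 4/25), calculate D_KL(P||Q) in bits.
0.7714 bits

KL divergence: D_KL(P||Q) = Σ p(x) log(p(x)/q(x))

Computing term by term:
  x=0: 3/7 × log_2[(3/7)/(1/5)] = 3/7 × 1.0995 = 0.4712
  x=1: 1/7 × log_2[(1/7)/(16/25)] = 1/7 × -2.1635 = -0.3091
  x=2: 3/7 × log_2[(3/7)/(4/25)] = 3/7 × 1.4215 = 0.6092

D_KL(P||Q) = 0.7714 bits

Note: KL divergence is always non-negative and equals 0 iff P = Q.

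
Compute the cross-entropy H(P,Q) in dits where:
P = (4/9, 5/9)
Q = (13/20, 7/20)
0.3364 dits

Cross-entropy: H(P,Q) = -Σ p(x) log q(x)

Alternatively: H(P,Q) = H(P) + D_KL(P||Q)
H(P) = 0.2983 dits
D_KL(P||Q) = 0.0381 dits

H(P,Q) = 0.2983 + 0.0381 = 0.3364 dits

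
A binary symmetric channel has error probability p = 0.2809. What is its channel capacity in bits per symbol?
0.1433 bits

For a binary symmetric channel (BSC) with error probability p:
Capacity C = 1 - H(p) bits per symbol

where H(p) = -p log₂(p) - (1-p) log₂(1-p) is the binary entropy function.

H(0.2809) = 0.8567 bits
C = 1 - 0.8567 = 0.1433 bits per symbol

This means we can reliably transmit up to 0.1433 bits of information per channel use.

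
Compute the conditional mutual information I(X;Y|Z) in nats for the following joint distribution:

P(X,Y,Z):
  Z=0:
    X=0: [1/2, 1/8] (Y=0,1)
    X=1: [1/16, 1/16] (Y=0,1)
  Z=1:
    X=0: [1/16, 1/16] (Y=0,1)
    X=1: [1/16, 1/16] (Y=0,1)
0.0224 nats

Conditional mutual information: I(X;Y|Z) = H(X|Z) + H(Y|Z) - H(X,Y|Z)

H(Z) = 0.5623
H(X,Z) = 1.0735 → H(X|Z) = 0.5112
H(Y,Z) = 1.1574 → H(Y|Z) = 0.5950
H(X,Y,Z) = 1.6462 → H(X,Y|Z) = 1.0839

I(X;Y|Z) = 0.5112 + 0.5950 - 1.0839 = 0.0224 nats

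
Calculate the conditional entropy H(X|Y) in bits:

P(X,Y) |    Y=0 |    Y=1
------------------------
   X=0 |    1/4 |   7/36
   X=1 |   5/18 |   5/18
0.9883 bits

Using the chain rule: H(X|Y) = H(X,Y) - H(Y)

First, compute H(X,Y) = 1.9861 bits

Marginal P(Y) = (19/36, 17/36)
H(Y) = 0.9978 bits

H(X|Y) = H(X,Y) - H(Y) = 1.9861 - 0.9978 = 0.9883 bits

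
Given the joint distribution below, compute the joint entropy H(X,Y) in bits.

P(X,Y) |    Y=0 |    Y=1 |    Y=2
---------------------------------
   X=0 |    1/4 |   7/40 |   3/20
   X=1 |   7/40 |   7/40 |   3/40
2.5110 bits

Joint entropy is H(X,Y) = -Σ_{x,y} p(x,y) log p(x,y).

Summing over all non-zero entries:
H(X,Y) = -[1/4·log_2(1/4) + 7/40·log_2(7/40) + 3/20·log_2(3/20) + 7/40·log_2(7/40) + 7/40·log_2(7/40) + 3/40·log_2(3/40)]
H(X,Y) = 2.5110 bits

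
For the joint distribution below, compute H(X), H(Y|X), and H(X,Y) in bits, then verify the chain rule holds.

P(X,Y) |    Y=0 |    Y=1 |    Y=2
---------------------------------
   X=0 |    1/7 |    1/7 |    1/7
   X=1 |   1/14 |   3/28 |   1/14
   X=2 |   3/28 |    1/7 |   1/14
H(X,Y) = 3.1106, H(X) = 1.5502, H(Y|X) = 1.5604 (all in bits)

Chain rule: H(X,Y) = H(X) + H(Y|X)

Left side — joint entropy directly:
H(X,Y) = -Σ p(x,y) log p(x,y) = 3.1106 bits

Right side — compute H(Y|X) from the conditional distributions:
P(X) = (3/7, 1/4, 9/28), so H(X) = 1.5502 bits
H(Y|X) = Σ_x P(X=x) · H(Y|X=x):
  P(Y|X=0) = (1/3, 1/3, 1/3), H(Y|X=0) = 1.5850, weight P(X=0) = 3/7
  P(Y|X=1) = (2/7, 3/7, 2/7), H(Y|X=1) = 1.5567, weight P(X=1) = 1/4
  P(Y|X=2) = (1/3, 4/9, 2/9), H(Y|X=2) = 1.5305, weight P(X=2) = 9/28
H(Y|X) = 1.5604 bits

H(X) + H(Y|X) = 1.5502 + 1.5604 = 3.1106 bits

Both sides equal 3.1106 bits. ✓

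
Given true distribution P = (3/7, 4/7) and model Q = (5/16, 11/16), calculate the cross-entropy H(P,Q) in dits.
0.3095 dits

Cross-entropy: H(P,Q) = -Σ p(x) log q(x)

Alternatively: H(P,Q) = H(P) + D_KL(P||Q)
H(P) = 0.2966 dits
D_KL(P||Q) = 0.0129 dits

H(P,Q) = 0.2966 + 0.0129 = 0.3095 dits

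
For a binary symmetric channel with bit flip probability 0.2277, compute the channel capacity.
0.2260 bits

For a binary symmetric channel (BSC) with error probability p:
Capacity C = 1 - H(p) bits per symbol

where H(p) = -p log₂(p) - (1-p) log₂(1-p) is the binary entropy function.

H(0.2277) = 0.7740 bits
C = 1 - 0.7740 = 0.2260 bits per symbol

This means we can reliably transmit up to 0.2260 bits of information per channel use.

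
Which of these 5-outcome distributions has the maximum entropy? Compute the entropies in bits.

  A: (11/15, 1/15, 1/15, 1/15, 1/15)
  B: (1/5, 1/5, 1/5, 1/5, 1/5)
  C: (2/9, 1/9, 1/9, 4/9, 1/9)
B

For a discrete distribution over n outcomes, entropy is maximized by the uniform distribution.

Computing entropies:
H(A) = 1.3700 bits
H(B) = 2.3219 bits
H(C) = 2.0588 bits

The uniform distribution (where all probabilities equal 1/5) achieves the maximum entropy of log_2(5) = 2.3219 bits.

Distribution B has the highest entropy.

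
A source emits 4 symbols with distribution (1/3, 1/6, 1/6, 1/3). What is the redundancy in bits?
0.0817 bits

Redundancy measures how far a source is from maximum entropy:
R = H_max - H(X)

Maximum entropy for 4 symbols: H_max = log_2(4) = 2.0000 bits
Actual entropy: H(X) = 1.9183 bits
Redundancy: R = 2.0000 - 1.9183 = 0.0817 bits

This redundancy represents potential for compression: the source could be compressed by 0.0817 bits per symbol.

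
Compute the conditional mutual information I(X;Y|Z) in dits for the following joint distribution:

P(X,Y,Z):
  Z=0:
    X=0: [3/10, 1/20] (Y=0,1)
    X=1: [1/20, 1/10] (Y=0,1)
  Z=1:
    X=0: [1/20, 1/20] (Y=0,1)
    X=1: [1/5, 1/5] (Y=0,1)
0.0288 dits

Conditional mutual information: I(X;Y|Z) = H(X|Z) + H(Y|Z) - H(X,Y|Z)

H(Z) = 0.3010
H(X,Z) = 0.5423 → H(X|Z) = 0.2413
H(Y,Z) = 0.5842 → H(Y|Z) = 0.2832
H(X,Y,Z) = 0.7967 → H(X,Y|Z) = 0.4956

I(X;Y|Z) = 0.2413 + 0.2832 - 0.4956 = 0.0288 dits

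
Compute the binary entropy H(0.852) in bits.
0.6048 bits

The binary entropy function is:
H(p) = -p log(p) - (1-p) log(1-p)

H(0.852) = -0.852 × log_2(0.852) - 0.148 × log_2(0.148)
H(0.852) = 0.6048 bits

Note: Binary entropy is maximized at p=0.5 (H=1 bit) and minimized at p=0 or p=1 (H=0).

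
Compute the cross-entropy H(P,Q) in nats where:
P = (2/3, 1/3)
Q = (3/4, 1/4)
0.6539 nats

Cross-entropy: H(P,Q) = -Σ p(x) log q(x)

Alternatively: H(P,Q) = H(P) + D_KL(P||Q)
H(P) = 0.6365 nats
D_KL(P||Q) = 0.0174 nats

H(P,Q) = 0.6365 + 0.0174 = 0.6539 nats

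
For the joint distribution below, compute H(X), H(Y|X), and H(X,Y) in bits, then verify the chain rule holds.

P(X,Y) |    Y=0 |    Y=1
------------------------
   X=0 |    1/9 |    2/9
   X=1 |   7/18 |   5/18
H(X,Y) = 1.8776, H(X) = 0.9183, H(Y|X) = 0.9593 (all in bits)

Chain rule: H(X,Y) = H(X) + H(Y|X)

Left side — joint entropy directly:
H(X,Y) = -Σ p(x,y) log p(x,y) = 1.8776 bits

Right side — compute H(Y|X) from the conditional distributions:
P(X) = (1/3, 2/3), so H(X) = 0.9183 bits
H(Y|X) = Σ_x P(X=x) · H(Y|X=x):
  P(Y|X=0) = (1/3, 2/3), H(Y|X=0) = 0.9183, weight P(X=0) = 1/3
  P(Y|X=1) = (7/12, 5/12), H(Y|X=1) = 0.9799, weight P(X=1) = 2/3
H(Y|X) = 0.9593 bits

H(X) + H(Y|X) = 0.9183 + 0.9593 = 1.8776 bits

Both sides equal 1.8776 bits. ✓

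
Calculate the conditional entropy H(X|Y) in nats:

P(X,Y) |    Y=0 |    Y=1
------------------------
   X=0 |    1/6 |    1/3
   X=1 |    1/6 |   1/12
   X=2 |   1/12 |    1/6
0.9970 nats

Using the chain rule: H(X|Y) = H(X,Y) - H(Y)

First, compute H(X,Y) = 1.6762 nats

Marginal P(Y) = (5/12, 7/12)
H(Y) = 0.6792 nats

H(X|Y) = H(X,Y) - H(Y) = 1.6762 - 0.6792 = 0.9970 nats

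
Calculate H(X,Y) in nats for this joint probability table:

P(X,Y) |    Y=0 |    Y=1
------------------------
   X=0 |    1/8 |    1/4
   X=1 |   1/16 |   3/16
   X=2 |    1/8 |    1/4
1.7002 nats

Joint entropy is H(X,Y) = -Σ_{x,y} p(x,y) log p(x,y).

Summing over all non-zero entries:
H(X,Y) = -[1/8·log_e(1/8) + 1/4·log_e(1/4) + 1/16·log_e(1/16) + 3/16·log_e(3/16) + 1/8·log_e(1/8) + 1/4·log_e(1/4)]
H(X,Y) = 1.7002 nats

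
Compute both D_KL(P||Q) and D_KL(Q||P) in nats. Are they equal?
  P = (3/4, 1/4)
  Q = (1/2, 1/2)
D_KL(P||Q) = 0.1308, D_KL(Q||P) = 0.1438

KL divergence is not symmetric: D_KL(P||Q) ≠ D_KL(Q||P) in general.

D_KL(P||Q) = 0.1308 nats
D_KL(Q||P) = 0.1438 nats

No, they are not equal!

This asymmetry is why KL divergence is not a true distance metric.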